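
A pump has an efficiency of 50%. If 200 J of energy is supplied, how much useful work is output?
W_out = η·W_in = 0.5·200 = 100.0 J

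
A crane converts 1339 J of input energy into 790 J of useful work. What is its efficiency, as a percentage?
η = W_out/W_in = 790/1339 = 59.0%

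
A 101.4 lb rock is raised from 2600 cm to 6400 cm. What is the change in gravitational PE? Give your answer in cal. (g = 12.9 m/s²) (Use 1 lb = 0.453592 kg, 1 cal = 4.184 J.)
Convert to SI: m = 45.9942 kg, Δh = 38.0 m
ΔPE = mgΔh = (45.9942)(12.9)(38.0) = 22546.4 J = 5389 cal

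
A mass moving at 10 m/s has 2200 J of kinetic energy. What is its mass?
m = 2·KE/v² = 2·2200/(10)² = 44.0 kg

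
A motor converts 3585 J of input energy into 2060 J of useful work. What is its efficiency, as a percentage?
η = W_out/W_in = 2060/3585 = 57.46%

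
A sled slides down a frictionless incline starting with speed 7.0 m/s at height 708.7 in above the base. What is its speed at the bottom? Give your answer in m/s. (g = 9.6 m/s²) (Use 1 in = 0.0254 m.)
Convert to SI: v₀ = 7.0 m/s, h = 18.001 m
½mv₀² + mgh = ½mv² ⇒ v = √(v₀² + 2gh) = √(7.0² + 2·9.6·18.001) = 19.87 m/s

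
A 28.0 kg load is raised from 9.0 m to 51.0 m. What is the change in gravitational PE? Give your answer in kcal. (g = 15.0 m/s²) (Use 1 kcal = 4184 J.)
ΔPE = mgΔh = (28.0)(15.0)(42.0) = 17640.0 J = 4.216 kcal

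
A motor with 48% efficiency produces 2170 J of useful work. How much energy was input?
W_in = W_out/η = 2170/0.48 = 4521 J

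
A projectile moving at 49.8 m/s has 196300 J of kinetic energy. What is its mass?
m = 2·KE/v² = 2·196300/(49.8)² = 158.3 kg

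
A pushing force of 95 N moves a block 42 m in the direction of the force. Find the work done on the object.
W = F·d = (95)(42) = 3990 J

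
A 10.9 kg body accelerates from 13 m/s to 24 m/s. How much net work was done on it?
W = ΔKE = ½m(v₂² − v₁²) = ½(10.9)(24² − 13²) = 2218.15 J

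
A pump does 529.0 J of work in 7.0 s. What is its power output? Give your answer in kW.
P = W/t = 529.0/7.0 = 75.5714 W = 0.07557 kW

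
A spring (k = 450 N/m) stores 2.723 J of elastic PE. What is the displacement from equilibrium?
x = √(2·PE/k) = √(2·2.723/450) = 0.11 m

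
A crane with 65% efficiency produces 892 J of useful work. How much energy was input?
W_in = W_out/η = 892/0.65 = 1372 J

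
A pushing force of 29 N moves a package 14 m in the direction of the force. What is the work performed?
W = F·d = (29)(14) = 406.0 J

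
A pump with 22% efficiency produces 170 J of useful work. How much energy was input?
W_in = W_out/η = 170/0.22 = 772.7 J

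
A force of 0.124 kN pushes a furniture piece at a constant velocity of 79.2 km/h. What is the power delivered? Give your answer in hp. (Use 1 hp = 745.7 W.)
Convert to SI: F = 124.0 N, v = 22.0 m/s
P = Fv = (124.0)(22.0) = 2728.0 W = 3.658 hp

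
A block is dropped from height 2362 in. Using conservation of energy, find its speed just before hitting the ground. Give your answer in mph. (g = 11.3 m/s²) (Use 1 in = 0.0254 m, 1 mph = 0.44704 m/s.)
Convert to SI: h = 59.9948 m
mgh = ½mv² ⇒ v = √(2gh) = √(2·11.3·59.9948) = 36.8223 m/s = 82.37 mph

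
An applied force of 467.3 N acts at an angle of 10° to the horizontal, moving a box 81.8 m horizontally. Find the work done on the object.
W = F·d·cosθ = (467.3)(81.8)cos(10°) = 37640 J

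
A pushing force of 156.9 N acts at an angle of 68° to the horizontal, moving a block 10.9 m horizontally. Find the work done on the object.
W = F·d·cosθ = (156.9)(10.9)cos(68°) = 640.7 J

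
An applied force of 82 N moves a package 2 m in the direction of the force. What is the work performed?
W = F·d = (82)(2) = 164.0 J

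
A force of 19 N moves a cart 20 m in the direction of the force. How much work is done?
W = F·d = (19)(20) = 380.0 J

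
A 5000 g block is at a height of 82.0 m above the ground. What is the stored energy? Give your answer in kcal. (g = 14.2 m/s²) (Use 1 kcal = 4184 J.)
Convert to SI: m = 5.0 kg, h = 82.0 m
PE = mgh = (5.0)(14.2)(82.0) = 5822.0 J = 1.391 kcal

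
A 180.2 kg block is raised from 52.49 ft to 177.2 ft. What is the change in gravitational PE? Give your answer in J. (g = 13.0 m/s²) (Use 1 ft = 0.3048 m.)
Convert to SI: m = 180.2 kg, Δh = 38.0116 m
ΔPE = mgΔh = (180.2)(13.0)(38.0116) = 89050 J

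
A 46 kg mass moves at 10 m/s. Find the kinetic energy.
KE = ½mv² = ½(46)(10)² = 2300.0 J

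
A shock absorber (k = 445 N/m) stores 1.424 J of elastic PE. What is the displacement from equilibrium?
x = √(2·PE/k) = √(2·1.424/445) = 0.08 m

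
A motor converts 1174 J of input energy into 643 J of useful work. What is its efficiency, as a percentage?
η = W_out/W_in = 643/1174 = 54.77%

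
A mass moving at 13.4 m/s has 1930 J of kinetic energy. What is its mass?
m = 2·KE/v² = 2·1930/(13.4)² = 21.5 kg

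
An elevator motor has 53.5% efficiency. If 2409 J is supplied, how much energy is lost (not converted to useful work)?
W_lost = W_in(1 − η) = 2409·(1 − 0.535) = 1120 J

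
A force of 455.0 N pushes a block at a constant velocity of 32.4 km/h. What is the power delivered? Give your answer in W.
Convert to SI: F = 455.0 N, v = 9.0 m/s
P = Fv = (455.0)(9.0) = 4095 W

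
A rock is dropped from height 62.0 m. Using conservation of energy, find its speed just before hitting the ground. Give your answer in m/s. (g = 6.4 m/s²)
mgh = ½mv² ⇒ v = √(2gh) = √(2·6.4·62.0) = 28.17 m/s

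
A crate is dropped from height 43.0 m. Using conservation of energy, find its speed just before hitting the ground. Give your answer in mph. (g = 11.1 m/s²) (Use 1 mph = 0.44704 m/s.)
mgh = ½mv² ⇒ v = √(2gh) = √(2·11.1·43.0) = 30.8966 m/s = 69.11 mph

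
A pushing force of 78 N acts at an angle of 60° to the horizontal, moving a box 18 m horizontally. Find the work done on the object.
W = F·d·cosθ = (78)(18)cos(60°) = 702.0 J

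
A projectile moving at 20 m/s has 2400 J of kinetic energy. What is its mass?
m = 2·KE/v² = 2·2400/(20)² = 12.0 kg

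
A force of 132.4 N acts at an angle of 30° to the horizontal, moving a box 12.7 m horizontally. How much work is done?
W = F·d·cosθ = (132.4)(12.7)cos(30°) = 1456 J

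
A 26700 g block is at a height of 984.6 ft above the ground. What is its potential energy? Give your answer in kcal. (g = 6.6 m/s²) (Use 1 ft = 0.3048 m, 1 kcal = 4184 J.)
Convert to SI: m = 26.7 kg, h = 300.106 m
PE = mgh = (26.7)(6.6)(300.106) = 52884.7 J = 12.64 kcal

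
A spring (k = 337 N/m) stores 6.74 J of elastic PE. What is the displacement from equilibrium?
x = √(2·PE/k) = √(2·6.74/337) = 0.2 m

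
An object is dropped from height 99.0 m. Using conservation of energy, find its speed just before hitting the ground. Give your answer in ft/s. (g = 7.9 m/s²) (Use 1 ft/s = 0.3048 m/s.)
mgh = ½mv² ⇒ v = √(2gh) = √(2·7.9·99.0) = 39.55 m/s = 129.8 ft/s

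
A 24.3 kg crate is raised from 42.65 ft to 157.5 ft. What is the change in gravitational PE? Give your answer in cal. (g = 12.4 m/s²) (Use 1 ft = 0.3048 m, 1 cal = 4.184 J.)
Convert to SI: m = 24.3 kg, Δh = 35.0063 m
ΔPE = mgΔh = (24.3)(12.4)(35.0063) = 10548.1 J = 2521 cal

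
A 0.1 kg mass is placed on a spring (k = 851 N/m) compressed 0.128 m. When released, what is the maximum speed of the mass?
½kx² = ½mv² ⇒ v = x√(k/m) = (0.128)√(851/0.1) = 11.81 m/s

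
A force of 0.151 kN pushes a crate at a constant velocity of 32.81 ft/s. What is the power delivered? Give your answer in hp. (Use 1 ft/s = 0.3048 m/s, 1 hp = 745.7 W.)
Convert to SI: F = 151.0 N, v = 10.0005 m/s
P = Fv = (151.0)(10.0005) = 1510.07 W = 2.025 hp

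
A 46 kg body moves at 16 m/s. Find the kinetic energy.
KE = ½mv² = ½(46)(16)² = 5888.0 J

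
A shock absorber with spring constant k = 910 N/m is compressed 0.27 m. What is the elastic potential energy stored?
PE = ½kx² = ½(910)(0.27)² = 33.17 J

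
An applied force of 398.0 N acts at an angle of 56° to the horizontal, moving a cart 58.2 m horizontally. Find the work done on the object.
W = F·d·cosθ = (398.0)(58.2)cos(56°) = 12950 J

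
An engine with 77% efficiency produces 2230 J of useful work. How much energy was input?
W_in = W_out/η = 2230/0.77 = 2896 J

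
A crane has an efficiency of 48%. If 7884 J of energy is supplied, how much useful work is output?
W_out = η·W_in = 0.48·7884 = 3784.32 J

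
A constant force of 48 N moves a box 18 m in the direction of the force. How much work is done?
W = F·d = (48)(18) = 864.0 J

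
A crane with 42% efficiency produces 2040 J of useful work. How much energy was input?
W_in = W_out/η = 2040/0.42 = 4857 J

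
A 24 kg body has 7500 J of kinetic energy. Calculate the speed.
v = √(2·KE/m) = √(2·7500/24) = 25.0 m/s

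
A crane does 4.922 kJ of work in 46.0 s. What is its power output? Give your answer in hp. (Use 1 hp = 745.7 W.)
Convert to SI: W = 4922.0 J, t = 46.0 s
P = W/t = 4922.0/46.0 = 107.0 W = 0.1435 hp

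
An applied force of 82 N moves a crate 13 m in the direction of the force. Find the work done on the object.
W = F·d = (82)(13) = 1066 J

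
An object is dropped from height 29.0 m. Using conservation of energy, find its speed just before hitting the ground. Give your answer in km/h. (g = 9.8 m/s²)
mgh = ½mv² ⇒ v = √(2gh) = √(2·9.8·29.0) = 23.8411 m/s = 85.83 km/h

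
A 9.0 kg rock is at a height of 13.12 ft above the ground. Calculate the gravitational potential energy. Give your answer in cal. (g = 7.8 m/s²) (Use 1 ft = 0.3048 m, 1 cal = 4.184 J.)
Convert to SI: m = 9.0 kg, h = 3.99898 m
PE = mgh = (9.0)(7.8)(3.99898) = 280.728 J = 67.1 cal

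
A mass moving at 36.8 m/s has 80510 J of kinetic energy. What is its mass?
m = 2·KE/v² = 2·80510/(36.8)² = 118.9 kg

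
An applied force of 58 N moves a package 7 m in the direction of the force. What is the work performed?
W = F·d = (58)(7) = 406.0 J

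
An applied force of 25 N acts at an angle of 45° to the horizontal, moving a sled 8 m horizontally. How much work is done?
W = F·d·cosθ = (25)(8)cos(45°) = 141.4 J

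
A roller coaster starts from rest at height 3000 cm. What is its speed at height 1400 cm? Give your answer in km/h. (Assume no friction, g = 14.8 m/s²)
Convert to SI: h₁−h₂ = 16.0 m
mgh₁ = mgh₂ + ½mv² ⇒ v = √(2g(h₁−h₂)) = √(2·14.8·16.0) = 21.7624 m/s = 78.34 km/h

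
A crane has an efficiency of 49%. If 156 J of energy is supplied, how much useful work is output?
W_out = η·W_in = 0.49·156 = 76.44 J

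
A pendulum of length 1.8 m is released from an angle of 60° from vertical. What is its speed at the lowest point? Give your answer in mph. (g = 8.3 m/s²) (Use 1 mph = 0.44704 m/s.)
h = L(1 − cosθ) = 1.8(1 − cos60°) = 0.9 m
v = √(2gh) = √(2·8.3·0.9) = 3.86523 m/s = 8.646 mph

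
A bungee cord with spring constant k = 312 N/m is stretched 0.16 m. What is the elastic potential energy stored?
PE = ½kx² = ½(312)(0.16)² = 3.994 J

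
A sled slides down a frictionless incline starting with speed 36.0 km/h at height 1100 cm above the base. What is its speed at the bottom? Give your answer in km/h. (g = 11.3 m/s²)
Convert to SI: v₀ = 10.0 m/s, h = 11.0 m
½mv₀² + mgh = ½mv² ⇒ v = √(v₀² + 2gh) = √(10.0² + 2·11.3·11.0) = 18.6708 m/s = 67.21 km/h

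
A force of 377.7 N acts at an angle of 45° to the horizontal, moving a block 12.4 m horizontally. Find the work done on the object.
W = F·d·cosθ = (377.7)(12.4)cos(45°) = 3312 J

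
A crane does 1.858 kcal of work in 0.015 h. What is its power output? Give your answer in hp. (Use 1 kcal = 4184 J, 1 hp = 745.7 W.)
Convert to SI: W = 7773.87 J, t = 54.0 s
P = W/t = 7773.87/54.0 = 143.961 W = 0.1931 hp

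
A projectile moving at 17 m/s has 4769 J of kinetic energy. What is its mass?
m = 2·KE/v² = 2·4769/(17)² = 33.0 kg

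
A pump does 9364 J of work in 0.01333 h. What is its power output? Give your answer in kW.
Convert to SI: W = 9364.0 J, t = 47.988 s
P = W/t = 9364.0/47.988 = 195.132 W = 0.1951 kW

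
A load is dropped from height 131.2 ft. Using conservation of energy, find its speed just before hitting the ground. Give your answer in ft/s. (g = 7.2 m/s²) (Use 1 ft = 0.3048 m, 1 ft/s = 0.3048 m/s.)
Convert to SI: h = 39.9898 m
mgh = ½mv² ⇒ v = √(2gh) = √(2·7.2·39.9898) = 23.9969 m/s = 78.73 ft/s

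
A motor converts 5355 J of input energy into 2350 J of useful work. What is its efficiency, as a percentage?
η = W_out/W_in = 2350/5355 = 43.88%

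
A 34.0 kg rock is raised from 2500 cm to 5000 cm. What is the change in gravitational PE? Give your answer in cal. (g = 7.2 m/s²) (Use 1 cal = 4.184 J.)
Convert to SI: m = 34.0 kg, Δh = 25.0 m
ΔPE = mgΔh = (34.0)(7.2)(25.0) = 6120.0 J = 1463 cal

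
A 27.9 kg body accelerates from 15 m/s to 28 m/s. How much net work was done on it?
W = ΔKE = ½m(v₂² − v₁²) = ½(27.9)(28² − 15²) = 7798.05 J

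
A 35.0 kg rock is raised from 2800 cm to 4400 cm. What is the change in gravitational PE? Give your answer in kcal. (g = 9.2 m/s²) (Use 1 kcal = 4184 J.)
Convert to SI: m = 35.0 kg, Δh = 16.0 m
ΔPE = mgΔh = (35.0)(9.2)(16.0) = 5152.0 J = 1.231 kcal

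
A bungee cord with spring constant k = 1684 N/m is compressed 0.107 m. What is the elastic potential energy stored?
PE = ½kx² = ½(1684)(0.107)² = 9.64 J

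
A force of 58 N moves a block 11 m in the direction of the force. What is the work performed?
W = F·d = (58)(11) = 638.0 J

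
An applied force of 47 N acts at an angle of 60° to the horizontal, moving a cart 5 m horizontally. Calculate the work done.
W = F·d·cosθ = (47)(5)cos(60°) = 117.5 J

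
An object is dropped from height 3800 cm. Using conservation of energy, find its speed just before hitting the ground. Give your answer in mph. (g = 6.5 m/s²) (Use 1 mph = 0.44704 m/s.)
Convert to SI: h = 38.0 m
mgh = ½mv² ⇒ v = √(2gh) = √(2·6.5·38.0) = 22.2261 m/s = 49.72 mph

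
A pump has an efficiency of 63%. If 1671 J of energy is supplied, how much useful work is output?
W_out = η·W_in = 0.63·1671 = 1052.73 J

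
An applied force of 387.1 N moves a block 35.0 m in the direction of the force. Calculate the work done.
W = F·d = (387.1)(35.0) = 13550 J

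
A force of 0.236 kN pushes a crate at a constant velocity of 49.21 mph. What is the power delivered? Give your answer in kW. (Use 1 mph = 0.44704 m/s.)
Convert to SI: F = 236.0 N, v = 21.9988 m/s
P = Fv = (236.0)(21.9988) = 5191.73 W = 5.192 kW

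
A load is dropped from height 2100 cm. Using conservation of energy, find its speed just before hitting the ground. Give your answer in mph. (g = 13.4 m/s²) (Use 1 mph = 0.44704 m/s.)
Convert to SI: h = 21.0 m
mgh = ½mv² ⇒ v = √(2gh) = √(2·13.4·21.0) = 23.7234 m/s = 53.07 mph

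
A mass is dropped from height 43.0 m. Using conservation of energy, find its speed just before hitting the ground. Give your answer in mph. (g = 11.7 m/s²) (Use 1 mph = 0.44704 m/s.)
mgh = ½mv² ⇒ v = √(2gh) = √(2·11.7·43.0) = 31.7207 m/s = 70.96 mph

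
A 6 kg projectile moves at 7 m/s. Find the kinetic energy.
KE = ½mv² = ½(6)(7)² = 147.0 J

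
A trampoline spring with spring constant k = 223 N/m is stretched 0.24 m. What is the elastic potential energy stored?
PE = ½kx² = ½(223)(0.24)² = 6.422 J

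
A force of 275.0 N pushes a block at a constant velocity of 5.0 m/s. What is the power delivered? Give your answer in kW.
P = Fv = (275.0)(5.0) = 1375.0 W = 1.375 kW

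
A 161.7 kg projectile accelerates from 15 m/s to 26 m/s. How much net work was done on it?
W = ΔKE = ½m(v₂² − v₁²) = ½(161.7)(26² − 15²) = 36463.35 J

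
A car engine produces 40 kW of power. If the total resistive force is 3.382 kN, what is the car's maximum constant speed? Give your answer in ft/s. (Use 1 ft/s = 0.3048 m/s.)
Convert to SI: F = 3382.0 N
P = Fv ⇒ v = P/F = 40000 W/3382.0 N = 11.8273 m/s = 38.8 ft/s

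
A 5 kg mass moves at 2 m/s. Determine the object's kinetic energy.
KE = ½mv² = ½(5)(2)² = 10.0 J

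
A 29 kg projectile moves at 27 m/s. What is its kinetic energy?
KE = ½mv² = ½(29)(27)² = 10570.5 J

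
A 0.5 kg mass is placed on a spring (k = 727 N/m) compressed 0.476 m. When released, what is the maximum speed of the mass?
½kx² = ½mv² ⇒ v = x√(k/m) = (0.476)√(727/0.5) = 18.15 m/s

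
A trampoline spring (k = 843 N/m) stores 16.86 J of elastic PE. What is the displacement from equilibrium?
x = √(2·PE/k) = √(2·16.86/843) = 0.2 m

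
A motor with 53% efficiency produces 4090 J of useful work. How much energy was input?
W_in = W_out/η = 4090/0.53 = 7717 J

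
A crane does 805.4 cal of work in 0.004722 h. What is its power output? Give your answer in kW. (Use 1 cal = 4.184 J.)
Convert to SI: W = 3369.79 J, t = 16.9992 s
P = W/t = 3369.79/16.9992 = 198.232 W = 0.1982 kW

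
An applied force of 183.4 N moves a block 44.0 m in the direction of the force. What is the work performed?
W = F·d = (183.4)(44.0) = 8070 J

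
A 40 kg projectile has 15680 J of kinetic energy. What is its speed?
v = √(2·KE/m) = √(2·15680/40) = 28.0 m/s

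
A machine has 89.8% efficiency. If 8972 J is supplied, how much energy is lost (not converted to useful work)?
W_lost = W_in(1 − η) = 8972·(1 − 0.898) = 915.1 J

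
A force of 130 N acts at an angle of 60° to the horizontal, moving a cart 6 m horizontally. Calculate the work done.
W = F·d·cosθ = (130)(6)cos(60°) = 390.0 J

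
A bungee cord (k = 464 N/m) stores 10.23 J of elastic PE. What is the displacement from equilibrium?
x = √(2·PE/k) = √(2·10.23/464) = 0.21 m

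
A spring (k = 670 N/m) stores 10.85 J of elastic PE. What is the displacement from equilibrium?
x = √(2·PE/k) = √(2·10.85/670) = 0.18 m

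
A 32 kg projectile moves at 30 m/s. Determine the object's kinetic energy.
KE = ½mv² = ½(32)(30)² = 14400.0 J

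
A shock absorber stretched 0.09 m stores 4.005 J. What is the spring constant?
k = 2·PE/x² = 2·4.005/(0.09)² = 988.9 N/m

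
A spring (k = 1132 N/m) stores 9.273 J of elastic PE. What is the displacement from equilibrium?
x = √(2·PE/k) = √(2·9.273/1132) = 0.128 m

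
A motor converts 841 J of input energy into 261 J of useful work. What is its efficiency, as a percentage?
η = W_out/W_in = 261/841 = 31.03%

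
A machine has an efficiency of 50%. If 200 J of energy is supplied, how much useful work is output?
W_out = η·W_in = 0.5·200 = 100.0 J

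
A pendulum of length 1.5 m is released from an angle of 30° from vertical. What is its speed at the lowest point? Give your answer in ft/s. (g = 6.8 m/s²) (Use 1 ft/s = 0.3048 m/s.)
h = L(1 − cosθ) = 1.5(1 − cos30°) = 0.200962 m
v = √(2gh) = √(2·6.8·0.200962) = 1.6532 m/s = 5.424 ft/s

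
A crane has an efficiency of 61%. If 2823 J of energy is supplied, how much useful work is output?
W_out = η·W_in = 0.61·2823 = 1722.03 J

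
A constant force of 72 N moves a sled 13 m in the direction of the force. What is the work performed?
W = F·d = (72)(13) = 936.0 J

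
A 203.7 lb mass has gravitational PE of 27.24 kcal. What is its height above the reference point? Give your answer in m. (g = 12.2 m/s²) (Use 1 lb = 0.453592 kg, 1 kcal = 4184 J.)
Convert to SI: m = 92.3967 kg, PE = 113972 J
h = PE/(mg) = 113972/(92.3967·12.2) = 101.1 m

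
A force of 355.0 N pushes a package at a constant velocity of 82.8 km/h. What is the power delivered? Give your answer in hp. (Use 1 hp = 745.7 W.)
Convert to SI: F = 355.0 N, v = 23.0 m/s
P = Fv = (355.0)(23.0) = 8165.0 W = 10.95 hp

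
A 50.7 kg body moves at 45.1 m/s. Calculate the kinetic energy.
KE = ½mv² = ½(50.7)(45.1)² = 51560 J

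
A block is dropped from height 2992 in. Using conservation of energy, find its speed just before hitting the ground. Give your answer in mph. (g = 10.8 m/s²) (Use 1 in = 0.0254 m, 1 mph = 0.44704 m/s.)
Convert to SI: h = 75.9968 m
mgh = ½mv² ⇒ v = √(2gh) = √(2·10.8·75.9968) = 40.5158 m/s = 90.63 mph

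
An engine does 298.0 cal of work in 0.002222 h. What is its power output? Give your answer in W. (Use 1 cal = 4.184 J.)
Convert to SI: W = 1246.83 J, t = 7.9992 s
P = W/t = 1246.83/7.9992 = 155.9 W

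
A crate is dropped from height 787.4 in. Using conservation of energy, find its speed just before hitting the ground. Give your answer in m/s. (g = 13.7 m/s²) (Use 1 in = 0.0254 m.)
Convert to SI: h = 20.0 m
mgh = ½mv² ⇒ v = √(2gh) = √(2·13.7·20.0) = 23.41 m/s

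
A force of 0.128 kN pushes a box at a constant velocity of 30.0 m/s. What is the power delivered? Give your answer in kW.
Convert to SI: F = 128.0 N, v = 30.0 m/s
P = Fv = (128.0)(30.0) = 3840.0 W = 3.84 kW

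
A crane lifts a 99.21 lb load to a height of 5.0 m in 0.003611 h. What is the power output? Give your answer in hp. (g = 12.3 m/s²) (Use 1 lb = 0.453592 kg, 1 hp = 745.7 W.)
Convert to SI: m = 45.0009 kg, h = 5.0 m, t = 12.9996 s
P = mgh/t = (45.0009)(12.3)(5.0)/12.9996 = 212.895 W = 0.2855 hp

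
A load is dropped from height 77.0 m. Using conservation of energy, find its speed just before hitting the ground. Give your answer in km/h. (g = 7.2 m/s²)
mgh = ½mv² ⇒ v = √(2gh) = √(2·7.2·77.0) = 33.2986 m/s = 119.9 km/h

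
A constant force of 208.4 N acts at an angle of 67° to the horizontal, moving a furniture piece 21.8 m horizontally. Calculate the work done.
W = F·d·cosθ = (208.4)(21.8)cos(67°) = 1775 J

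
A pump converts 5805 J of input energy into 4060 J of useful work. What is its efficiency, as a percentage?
η = W_out/W_in = 4060/5805 = 69.94%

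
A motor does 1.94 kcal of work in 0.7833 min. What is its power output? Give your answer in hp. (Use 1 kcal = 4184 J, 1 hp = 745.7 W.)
Convert to SI: W = 8116.96 J, t = 46.998 s
P = W/t = 8116.96/46.998 = 172.709 W = 0.2316 hp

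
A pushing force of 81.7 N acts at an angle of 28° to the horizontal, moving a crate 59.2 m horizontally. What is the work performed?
W = F·d·cosθ = (81.7)(59.2)cos(28°) = 4270 J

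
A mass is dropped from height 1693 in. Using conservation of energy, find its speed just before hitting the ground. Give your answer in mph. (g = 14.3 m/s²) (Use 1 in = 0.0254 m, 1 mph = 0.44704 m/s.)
Convert to SI: h = 43.0022 m
mgh = ½mv² ⇒ v = √(2gh) = √(2·14.3·43.0022) = 35.0694 m/s = 78.45 mph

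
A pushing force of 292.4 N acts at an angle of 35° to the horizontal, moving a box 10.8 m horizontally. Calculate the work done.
W = F·d·cosθ = (292.4)(10.8)cos(35°) = 2587 J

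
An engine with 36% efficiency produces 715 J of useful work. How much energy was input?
W_in = W_out/η = 715/0.36 = 1986 J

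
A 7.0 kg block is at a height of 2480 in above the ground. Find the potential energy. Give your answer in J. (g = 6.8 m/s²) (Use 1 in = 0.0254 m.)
Convert to SI: m = 7.0 kg, h = 62.992 m
PE = mgh = (7.0)(6.8)(62.992) = 2998 J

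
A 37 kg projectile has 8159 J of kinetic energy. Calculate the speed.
v = √(2·KE/m) = √(2·8159/37) = 21.0 m/s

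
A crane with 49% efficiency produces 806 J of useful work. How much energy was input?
W_in = W_out/η = 806/0.49 = 1645 J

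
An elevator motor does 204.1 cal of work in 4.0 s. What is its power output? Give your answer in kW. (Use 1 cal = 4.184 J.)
Convert to SI: W = 853.954 J, t = 4.0 s
P = W/t = 853.954/4.0 = 213.489 W = 0.2135 kW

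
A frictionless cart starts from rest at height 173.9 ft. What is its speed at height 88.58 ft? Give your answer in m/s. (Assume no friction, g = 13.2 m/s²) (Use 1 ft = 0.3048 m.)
Convert to SI: h₁−h₂ = 26.0055 m
mgh₁ = mgh₂ + ½mv² ⇒ v = √(2g(h₁−h₂)) = √(2·13.2·26.0055) = 26.2 m/s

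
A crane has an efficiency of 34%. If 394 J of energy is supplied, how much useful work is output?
W_out = η·W_in = 0.34·394 = 133.96 J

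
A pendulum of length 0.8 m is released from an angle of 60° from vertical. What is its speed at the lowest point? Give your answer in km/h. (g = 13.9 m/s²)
h = L(1 − cosθ) = 0.8(1 − cos60°) = 0.4 m
v = √(2gh) = √(2·13.9·0.4) = 3.33467 m/s = 12.0 km/h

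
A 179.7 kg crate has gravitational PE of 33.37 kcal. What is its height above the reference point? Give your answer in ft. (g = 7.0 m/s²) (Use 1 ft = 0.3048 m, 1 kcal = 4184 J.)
Convert to SI: m = 179.7 kg, PE = 139620 J
h = PE/(mg) = 139620/(179.7·7.0) = 110.995 m = 364.2 ft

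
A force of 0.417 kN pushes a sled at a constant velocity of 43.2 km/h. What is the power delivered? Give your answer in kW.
Convert to SI: F = 417.0 N, v = 12.0 m/s
P = Fv = (417.0)(12.0) = 5004.0 W = 5.004 kW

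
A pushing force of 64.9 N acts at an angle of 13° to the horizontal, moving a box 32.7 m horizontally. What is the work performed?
W = F·d·cosθ = (64.9)(32.7)cos(13°) = 2068 J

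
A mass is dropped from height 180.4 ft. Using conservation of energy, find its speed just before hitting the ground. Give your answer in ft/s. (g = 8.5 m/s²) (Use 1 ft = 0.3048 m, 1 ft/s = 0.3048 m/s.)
Convert to SI: h = 54.9859 m
mgh = ½mv² ⇒ v = √(2gh) = √(2·8.5·54.9859) = 30.5739 m/s = 100.3 ft/s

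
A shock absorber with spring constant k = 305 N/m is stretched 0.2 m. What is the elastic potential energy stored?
PE = ½kx² = ½(305)(0.2)² = 6.1 J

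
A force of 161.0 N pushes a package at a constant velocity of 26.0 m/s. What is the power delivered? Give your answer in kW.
P = Fv = (161.0)(26.0) = 4186.0 W = 4.186 kW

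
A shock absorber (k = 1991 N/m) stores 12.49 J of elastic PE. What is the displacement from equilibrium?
x = √(2·PE/k) = √(2·12.49/1991) = 0.112 m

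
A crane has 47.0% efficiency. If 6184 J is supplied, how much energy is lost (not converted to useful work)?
W_lost = W_in(1 − η) = 6184·(1 − 0.47) = 3278 J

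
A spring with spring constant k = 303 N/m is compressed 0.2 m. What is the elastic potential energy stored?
PE = ½kx² = ½(303)(0.2)² = 6.06 J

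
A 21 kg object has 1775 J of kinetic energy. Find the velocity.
v = √(2·KE/m) = √(2·1775/21) = 13.0 m/s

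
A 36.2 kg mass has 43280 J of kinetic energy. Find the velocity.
v = √(2·KE/m) = √(2·43280/36.2) = 48.9 m/s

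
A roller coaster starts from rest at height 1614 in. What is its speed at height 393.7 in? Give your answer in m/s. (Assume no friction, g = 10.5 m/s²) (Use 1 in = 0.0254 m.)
Convert to SI: h₁−h₂ = 30.9956 m
mgh₁ = mgh₂ + ½mv² ⇒ v = √(2g(h₁−h₂)) = √(2·10.5·30.9956) = 25.51 m/s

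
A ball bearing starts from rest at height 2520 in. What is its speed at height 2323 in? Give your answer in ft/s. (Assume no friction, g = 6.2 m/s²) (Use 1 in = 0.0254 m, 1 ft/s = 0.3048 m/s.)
Convert to SI: h₁−h₂ = 5.0038 m
mgh₁ = mgh₂ + ½mv² ⇒ v = √(2g(h₁−h₂)) = √(2·6.2·5.0038) = 7.877 m/s = 25.84 ft/s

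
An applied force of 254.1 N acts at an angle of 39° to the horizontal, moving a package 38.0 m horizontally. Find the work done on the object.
W = F·d·cosθ = (254.1)(38.0)cos(39°) = 7504 J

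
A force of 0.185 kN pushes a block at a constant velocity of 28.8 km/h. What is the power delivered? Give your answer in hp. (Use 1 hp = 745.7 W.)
Convert to SI: F = 185.0 N, v = 8.0 m/s
P = Fv = (185.0)(8.0) = 1480.0 W = 1.985 hp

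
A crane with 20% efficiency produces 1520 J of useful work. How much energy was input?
W_in = W_out/η = 1520/0.2 = 7600 J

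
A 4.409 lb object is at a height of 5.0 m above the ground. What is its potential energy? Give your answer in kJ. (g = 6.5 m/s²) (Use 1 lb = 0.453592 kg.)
Convert to SI: m = 1.99989 kg, h = 5.0 m
PE = mgh = (1.99989)(6.5)(5.0) = 64.9963 J = 0.065 kJ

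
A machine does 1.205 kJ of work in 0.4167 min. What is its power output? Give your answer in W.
Convert to SI: W = 1205.0 J, t = 25.002 s
P = W/t = 1205.0/25.002 = 48.2 W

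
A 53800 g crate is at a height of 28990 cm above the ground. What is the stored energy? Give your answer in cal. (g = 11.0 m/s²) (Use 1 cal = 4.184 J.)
Convert to SI: m = 53.8 kg, h = 289.9 m
PE = mgh = (53.8)(11.0)(289.9) = 171563 J = 41000 cal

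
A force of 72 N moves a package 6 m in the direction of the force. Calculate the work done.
W = F·d = (72)(6) = 432.0 J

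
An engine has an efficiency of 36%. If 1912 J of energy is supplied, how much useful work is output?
W_out = η·W_in = 0.36·1912 = 688.32 J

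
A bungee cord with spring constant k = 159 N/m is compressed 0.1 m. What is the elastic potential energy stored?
PE = ½kx² = ½(159)(0.1)² = 0.795 J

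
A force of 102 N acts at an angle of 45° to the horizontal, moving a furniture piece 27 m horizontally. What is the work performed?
W = F·d·cosθ = (102)(27)cos(45°) = 1947 J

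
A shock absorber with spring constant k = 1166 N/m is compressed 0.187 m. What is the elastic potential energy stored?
PE = ½kx² = ½(1166)(0.187)² = 20.39 J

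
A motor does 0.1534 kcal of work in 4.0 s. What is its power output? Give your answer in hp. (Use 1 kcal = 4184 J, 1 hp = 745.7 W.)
Convert to SI: W = 641.826 J, t = 4.0 s
P = W/t = 641.826/4.0 = 160.456 W = 0.2152 hp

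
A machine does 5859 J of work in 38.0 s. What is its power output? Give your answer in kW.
P = W/t = 5859.0/38.0 = 154.184 W = 0.1542 kW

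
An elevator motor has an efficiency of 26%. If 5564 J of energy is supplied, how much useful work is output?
W_out = η·W_in = 0.26·5564 = 1446.64 J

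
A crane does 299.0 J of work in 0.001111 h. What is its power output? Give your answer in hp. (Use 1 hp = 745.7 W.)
Convert to SI: W = 299.0 J, t = 3.9996 s
P = W/t = 299.0/3.9996 = 74.7575 W = 0.1003 hp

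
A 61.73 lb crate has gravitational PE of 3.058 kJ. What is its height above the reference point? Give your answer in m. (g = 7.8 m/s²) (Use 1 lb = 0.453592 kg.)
Convert to SI: m = 28.0002 kg, PE = 3058.0 J
h = PE/(mg) = 3058.0/(28.0002·7.8) = 14.0 m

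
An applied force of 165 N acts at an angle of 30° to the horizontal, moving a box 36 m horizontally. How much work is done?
W = F·d·cosθ = (165)(36)cos(30°) = 5144 J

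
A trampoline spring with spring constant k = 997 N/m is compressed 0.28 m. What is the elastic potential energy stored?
PE = ½kx² = ½(997)(0.28)² = 39.08 J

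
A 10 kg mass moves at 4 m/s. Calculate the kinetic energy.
KE = ½mv² = ½(10)(4)² = 80.0 J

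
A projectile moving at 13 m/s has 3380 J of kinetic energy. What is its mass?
m = 2·KE/v² = 2·3380/(13)² = 40.0 kg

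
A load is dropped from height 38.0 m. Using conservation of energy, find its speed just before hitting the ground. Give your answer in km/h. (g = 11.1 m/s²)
mgh = ½mv² ⇒ v = √(2gh) = √(2·11.1·38.0) = 29.0448 m/s = 104.6 km/h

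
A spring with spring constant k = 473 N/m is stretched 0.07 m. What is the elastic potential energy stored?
PE = ½kx² = ½(473)(0.07)² = 1.159 J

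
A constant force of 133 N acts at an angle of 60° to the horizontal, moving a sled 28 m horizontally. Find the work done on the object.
W = F·d·cosθ = (133)(28)cos(60°) = 1862 J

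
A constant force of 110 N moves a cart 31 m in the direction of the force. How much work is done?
W = F·d = (110)(31) = 3410 J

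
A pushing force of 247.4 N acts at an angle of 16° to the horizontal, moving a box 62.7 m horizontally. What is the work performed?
W = F·d·cosθ = (247.4)(62.7)cos(16°) = 14910 J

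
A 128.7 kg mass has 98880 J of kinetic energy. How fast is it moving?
v = √(2·KE/m) = √(2·98880/128.7) = 39.2 m/s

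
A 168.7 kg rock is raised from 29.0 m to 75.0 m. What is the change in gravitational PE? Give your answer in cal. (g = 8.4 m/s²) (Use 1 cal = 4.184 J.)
ΔPE = mgΔh = (168.7)(8.4)(46.0) = 65185.7 J = 15580 cal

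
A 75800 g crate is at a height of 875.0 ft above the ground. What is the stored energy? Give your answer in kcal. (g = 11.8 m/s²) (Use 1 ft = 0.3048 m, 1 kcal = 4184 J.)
Convert to SI: m = 75.8 kg, h = 266.7 m
PE = mgh = (75.8)(11.8)(266.7) = 238547 J = 57.01 kcal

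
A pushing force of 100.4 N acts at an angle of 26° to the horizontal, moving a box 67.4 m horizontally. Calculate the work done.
W = F·d·cosθ = (100.4)(67.4)cos(26°) = 6082 J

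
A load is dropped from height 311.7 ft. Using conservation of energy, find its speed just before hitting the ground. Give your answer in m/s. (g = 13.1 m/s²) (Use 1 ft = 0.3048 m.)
Convert to SI: h = 95.0062 m
mgh = ½mv² ⇒ v = √(2gh) = √(2·13.1·95.0062) = 49.89 m/s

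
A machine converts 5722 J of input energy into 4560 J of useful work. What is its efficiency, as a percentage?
η = W_out/W_in = 4560/5722 = 79.69%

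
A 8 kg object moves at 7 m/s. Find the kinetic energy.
KE = ½mv² = ½(8)(7)² = 196.0 J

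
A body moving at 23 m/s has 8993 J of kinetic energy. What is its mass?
m = 2·KE/v² = 2·8993/(23)² = 34.0 kg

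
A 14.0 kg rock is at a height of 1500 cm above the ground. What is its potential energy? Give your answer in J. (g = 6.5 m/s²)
Convert to SI: m = 14.0 kg, h = 15.0 m
PE = mgh = (14.0)(6.5)(15.0) = 1365 J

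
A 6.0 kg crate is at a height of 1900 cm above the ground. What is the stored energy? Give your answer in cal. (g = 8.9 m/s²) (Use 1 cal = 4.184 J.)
Convert to SI: m = 6.0 kg, h = 19.0 m
PE = mgh = (6.0)(8.9)(19.0) = 1014.6 J = 242.5 cal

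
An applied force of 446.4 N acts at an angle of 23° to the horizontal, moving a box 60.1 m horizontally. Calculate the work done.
W = F·d·cosθ = (446.4)(60.1)cos(23°) = 24700 J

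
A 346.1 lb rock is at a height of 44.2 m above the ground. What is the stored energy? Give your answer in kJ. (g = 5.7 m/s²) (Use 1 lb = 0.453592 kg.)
Convert to SI: m = 156.988 kg, h = 44.2 m
PE = mgh = (156.988)(5.7)(44.2) = 39551.6 J = 39.55 kJ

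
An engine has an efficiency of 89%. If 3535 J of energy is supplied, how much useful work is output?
W_out = η·W_in = 0.89·3535 = 3146.15 J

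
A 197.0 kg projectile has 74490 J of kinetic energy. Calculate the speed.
v = √(2·KE/m) = √(2·74490/197.0) = 27.5 m/s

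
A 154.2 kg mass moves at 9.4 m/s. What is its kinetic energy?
KE = ½mv² = ½(154.2)(9.4)² = 6813 J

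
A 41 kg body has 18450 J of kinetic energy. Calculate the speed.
v = √(2·KE/m) = √(2·18450/41) = 30.0 m/s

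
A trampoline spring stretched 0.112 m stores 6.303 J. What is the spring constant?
k = 2·PE/x² = 2·6.303/(0.112)² = 1005 N/m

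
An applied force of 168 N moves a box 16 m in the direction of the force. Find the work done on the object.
W = F·d = (168)(16) = 2688 J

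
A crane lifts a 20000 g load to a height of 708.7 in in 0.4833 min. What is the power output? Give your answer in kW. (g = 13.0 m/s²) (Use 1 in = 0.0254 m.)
Convert to SI: m = 20.0 kg, h = 18.001 m, t = 28.998 s
P = mgh/t = (20.0)(13.0)(18.001)/28.998 = 161.399 W = 0.1614 kW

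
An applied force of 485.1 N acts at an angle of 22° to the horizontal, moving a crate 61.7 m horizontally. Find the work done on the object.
W = F·d·cosθ = (485.1)(61.7)cos(22°) = 27750 J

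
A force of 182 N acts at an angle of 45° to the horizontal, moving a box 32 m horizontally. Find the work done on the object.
W = F·d·cosθ = (182)(32)cos(45°) = 4118 J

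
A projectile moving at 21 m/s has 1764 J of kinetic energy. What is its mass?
m = 2·KE/v² = 2·1764/(21)² = 8.0 kg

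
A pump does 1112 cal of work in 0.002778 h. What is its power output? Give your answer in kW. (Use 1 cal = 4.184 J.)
Convert to SI: W = 4652.61 J, t = 10.0008 s
P = W/t = 4652.61/10.0008 = 465.224 W = 0.4652 kW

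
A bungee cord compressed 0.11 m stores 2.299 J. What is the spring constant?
k = 2·PE/x² = 2·2.299/(0.11)² = 380.0 N/m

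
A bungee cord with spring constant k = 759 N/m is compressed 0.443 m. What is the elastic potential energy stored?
PE = ½kx² = ½(759)(0.443)² = 74.48 J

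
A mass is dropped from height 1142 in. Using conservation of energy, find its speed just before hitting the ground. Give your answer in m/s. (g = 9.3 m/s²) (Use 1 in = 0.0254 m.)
Convert to SI: h = 29.0068 m
mgh = ½mv² ⇒ v = √(2gh) = √(2·9.3·29.0068) = 23.23 m/s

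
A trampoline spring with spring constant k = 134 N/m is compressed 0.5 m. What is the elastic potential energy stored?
PE = ½kx² = ½(134)(0.5)² = 16.75 J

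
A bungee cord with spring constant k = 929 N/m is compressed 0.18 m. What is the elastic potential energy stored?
PE = ½kx² = ½(929)(0.18)² = 15.05 J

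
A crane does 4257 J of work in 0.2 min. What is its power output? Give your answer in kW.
Convert to SI: W = 4257.0 J, t = 12.0 s
P = W/t = 4257.0/12.0 = 354.75 W = 0.3548 kW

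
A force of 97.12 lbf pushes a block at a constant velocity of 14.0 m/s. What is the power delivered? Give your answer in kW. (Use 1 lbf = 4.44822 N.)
Convert to SI: F = 432.011 N, v = 14.0 m/s
P = Fv = (432.011)(14.0) = 6048.16 W = 6.048 kW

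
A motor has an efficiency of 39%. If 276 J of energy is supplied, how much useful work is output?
W_out = η·W_in = 0.39·276 = 107.64 J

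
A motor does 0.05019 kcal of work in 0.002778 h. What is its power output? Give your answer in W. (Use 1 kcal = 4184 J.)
Convert to SI: W = 209.995 J, t = 10.0008 s
P = W/t = 209.995/10.0008 = 21.0 W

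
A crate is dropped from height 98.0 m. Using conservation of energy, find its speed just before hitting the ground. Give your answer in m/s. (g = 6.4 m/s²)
mgh = ½mv² ⇒ v = √(2gh) = √(2·6.4·98.0) = 35.42 m/s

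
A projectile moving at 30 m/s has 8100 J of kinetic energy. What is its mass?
m = 2·KE/v² = 2·8100/(30)² = 18.0 kg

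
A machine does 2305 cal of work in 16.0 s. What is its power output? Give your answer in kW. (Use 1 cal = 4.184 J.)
Convert to SI: W = 9644.12 J, t = 16.0 s
P = W/t = 9644.12/16.0 = 602.758 W = 0.6028 kW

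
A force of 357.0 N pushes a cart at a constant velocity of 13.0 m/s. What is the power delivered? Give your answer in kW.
P = Fv = (357.0)(13.0) = 4641.0 W = 4.641 kW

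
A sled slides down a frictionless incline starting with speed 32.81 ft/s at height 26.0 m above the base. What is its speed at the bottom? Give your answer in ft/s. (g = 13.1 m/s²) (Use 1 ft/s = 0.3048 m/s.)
Convert to SI: v₀ = 10.0005 m/s, h = 26.0 m
½mv₀² + mgh = ½mv² ⇒ v = √(v₀² + 2gh) = √(10.0005² + 2·13.1·26.0) = 27.9501 m/s = 91.7 ft/s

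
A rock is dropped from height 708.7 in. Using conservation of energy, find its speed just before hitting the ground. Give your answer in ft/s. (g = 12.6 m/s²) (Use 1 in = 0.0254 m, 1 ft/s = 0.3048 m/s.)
Convert to SI: h = 18.001 m
mgh = ½mv² ⇒ v = √(2gh) = √(2·12.6·18.001) = 21.2985 m/s = 69.88 ft/s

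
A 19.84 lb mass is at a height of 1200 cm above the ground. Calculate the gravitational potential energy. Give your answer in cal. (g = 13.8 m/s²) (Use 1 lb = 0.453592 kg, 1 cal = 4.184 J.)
Convert to SI: m = 8.99927 kg, h = 12.0 m
PE = mgh = (8.99927)(13.8)(12.0) = 1490.28 J = 356.2 cal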